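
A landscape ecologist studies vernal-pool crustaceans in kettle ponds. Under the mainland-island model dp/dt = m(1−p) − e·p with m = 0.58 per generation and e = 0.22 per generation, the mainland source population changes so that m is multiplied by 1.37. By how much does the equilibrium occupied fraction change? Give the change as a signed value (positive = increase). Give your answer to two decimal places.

0.06

Before: p* = 0.58/(0.58+0.22) = 0.7250.
After: m = 0.7946, e = 0.22; p* = 0.7946/1.0146 = 0.7832.
Δp* = 0.7832 − 0.7250 = +0.0582.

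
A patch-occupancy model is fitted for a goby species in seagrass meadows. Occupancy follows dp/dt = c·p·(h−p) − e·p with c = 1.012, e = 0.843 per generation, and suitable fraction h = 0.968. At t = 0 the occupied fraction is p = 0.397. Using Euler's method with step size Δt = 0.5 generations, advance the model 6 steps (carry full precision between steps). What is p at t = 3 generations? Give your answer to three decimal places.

Update rule: p ← p + [c·p·(h−p) − e·p]·Δt with Δt = 0.5.
t = 0.5: p = 0.39700 + (-0.05263) = 0.34437
t = 1: p = 0.34437 + (-0.03648) = 0.30788
t = 1.5: p = 0.30788 + (-0.02693) = 0.28095
t = 2: p = 0.28095 + (-0.02075) = 0.26020
t = 2.5: p = 0.26020 + (-0.01648) = 0.24372
t = 3: p = 0.24372 + (-0.01341) = 0.23031

0.230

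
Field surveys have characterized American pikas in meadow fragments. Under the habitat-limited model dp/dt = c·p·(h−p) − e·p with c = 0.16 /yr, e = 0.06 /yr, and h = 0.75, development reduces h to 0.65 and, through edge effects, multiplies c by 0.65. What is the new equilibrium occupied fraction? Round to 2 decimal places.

Before: p* = h − e/c = 0.75 − 0.06/0.16 = 0.75 − 0.3750 = 0.3750.
After: c = 0.104, e = 0.06, h = 0.65; p* = 0.65 − 0.06/0.104 = 0.0731.

0.07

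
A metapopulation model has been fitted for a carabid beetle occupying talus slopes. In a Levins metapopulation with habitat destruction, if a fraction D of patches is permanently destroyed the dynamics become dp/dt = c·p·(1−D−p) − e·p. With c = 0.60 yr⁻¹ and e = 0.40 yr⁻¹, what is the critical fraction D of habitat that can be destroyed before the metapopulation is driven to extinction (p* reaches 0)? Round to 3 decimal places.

The nontrivial equilibrium is p* = (1−D) − e/c; extinction occurs when this hits zero.
So D_crit = 1 − e/c = 1 − 0.40/0.60 = 1 − 0.6667 = 0.3333.
This equals the undisturbed p*, a classic result of Lande's extension.

0.333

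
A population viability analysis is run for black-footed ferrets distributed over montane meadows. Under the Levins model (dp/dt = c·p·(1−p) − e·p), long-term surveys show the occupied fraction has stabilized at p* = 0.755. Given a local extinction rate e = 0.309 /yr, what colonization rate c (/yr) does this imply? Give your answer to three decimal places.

At equilibrium c(1−p*) = e, so c = e/(1−p*).
c = 0.309/(1 − 0.755) = 0.309/0.2450 = 1.2612.

1.261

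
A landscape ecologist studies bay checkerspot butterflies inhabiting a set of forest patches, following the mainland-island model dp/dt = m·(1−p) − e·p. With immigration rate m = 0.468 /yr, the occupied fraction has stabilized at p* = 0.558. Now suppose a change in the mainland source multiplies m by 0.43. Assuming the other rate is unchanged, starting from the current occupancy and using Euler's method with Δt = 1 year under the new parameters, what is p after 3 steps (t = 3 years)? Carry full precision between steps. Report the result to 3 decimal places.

Balance m(1−p*) = e·p* gives e = m(1−p*)/p* = 0.468×0.44200/0.55800 = 0.37071.
Starting from p₀ = 0.55800; update p ← p + (dp/dt)·Δt with the new parameters.
  1  |  dp/dt·Δt = -0.117908  |  p_1 = 0.440092
  2  |  dp/dt·Δt = -0.050471  |  p_2 = 0.389622
  3  |  dp/dt·Δt = -0.021604  |  p_3 = 0.368018

0.368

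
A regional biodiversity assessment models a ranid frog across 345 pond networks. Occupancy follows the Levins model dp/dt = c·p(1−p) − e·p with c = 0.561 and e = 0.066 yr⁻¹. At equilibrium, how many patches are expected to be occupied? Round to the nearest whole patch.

p* = 1 − e/c = 1 − 0.066/0.561 = 0.8824.
Expected occupied patches = N × p* = 345 × 0.8824 = 304.41 ≈ 304.

304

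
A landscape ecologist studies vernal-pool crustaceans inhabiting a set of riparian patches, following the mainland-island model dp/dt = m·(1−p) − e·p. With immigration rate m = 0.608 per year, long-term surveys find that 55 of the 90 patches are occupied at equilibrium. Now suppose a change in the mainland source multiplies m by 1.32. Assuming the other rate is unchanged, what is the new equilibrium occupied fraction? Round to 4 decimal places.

0.6747

Observed p* = 55/90 = 0.61111.
Balance m(1−p*) = e·p* gives e = m(1−p*)/p* = 0.608×0.38889/0.61111 = 0.38691.
New p* = m/(m+e) = 0.80256/(0.80256+0.38691) = 0.67472.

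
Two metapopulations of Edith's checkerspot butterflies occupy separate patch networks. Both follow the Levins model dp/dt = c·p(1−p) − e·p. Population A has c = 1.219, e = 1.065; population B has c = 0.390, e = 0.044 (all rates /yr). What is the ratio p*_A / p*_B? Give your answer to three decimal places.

A: p*_A = 1 − 1.065/1.219 = 0.1263.
B: p*_B = 1 − 0.044/0.390 = 0.8872.
p*_A / p*_B = 0.1263/0.8872 = 0.1424.

0.142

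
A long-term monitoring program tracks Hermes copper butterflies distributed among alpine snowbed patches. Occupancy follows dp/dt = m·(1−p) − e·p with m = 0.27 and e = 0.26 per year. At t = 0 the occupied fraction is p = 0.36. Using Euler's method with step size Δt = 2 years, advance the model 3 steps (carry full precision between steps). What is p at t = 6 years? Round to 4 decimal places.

0.5095

Update rule: p ← p + [m·(1−p) − e·p]·Δt with Δt = 2.
t = 2: p = 0.36000 + (+0.15840) = 0.51840
t = 4: p = 0.51840 + (-0.00950) = 0.50890
t = 6: p = 0.50890 + (+0.00057) = 0.50947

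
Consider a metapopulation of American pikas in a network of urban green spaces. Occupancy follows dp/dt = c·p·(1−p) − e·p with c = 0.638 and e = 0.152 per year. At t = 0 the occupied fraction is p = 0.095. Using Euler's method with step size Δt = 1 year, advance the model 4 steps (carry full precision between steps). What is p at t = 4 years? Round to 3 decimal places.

Update rule: p ← p + [c·p·(1−p) − e·p]·Δt with Δt = 1.
step 1: Δp = +0.04041, p = 0.13541
step 2: Δp = +0.05411, p = 0.18952
step 3: Δp = +0.06919, p = 0.25872
step 4: Δp = +0.08303, p = 0.34175

0.342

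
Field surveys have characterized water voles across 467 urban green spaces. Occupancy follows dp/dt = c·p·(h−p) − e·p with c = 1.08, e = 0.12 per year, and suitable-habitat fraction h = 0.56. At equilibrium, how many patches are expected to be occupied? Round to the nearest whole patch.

p* = h − e/c = 0.56 − 0.1111 = 0.4489.
Expected occupied patches = N × p* = 467 × 0.4489 = 209.63 ≈ 210.

210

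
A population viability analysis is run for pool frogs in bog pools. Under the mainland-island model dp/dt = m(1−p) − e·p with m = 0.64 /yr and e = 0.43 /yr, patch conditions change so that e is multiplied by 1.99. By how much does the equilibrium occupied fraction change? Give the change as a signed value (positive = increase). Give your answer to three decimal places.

-0.170

Before: p* = 0.64/(0.64+0.43) = 0.5981.
After: m = 0.64, e = 0.8557; p* = 0.64/1.4957 = 0.4279.
Δp* = 0.4279 − 0.5981 = -0.1702.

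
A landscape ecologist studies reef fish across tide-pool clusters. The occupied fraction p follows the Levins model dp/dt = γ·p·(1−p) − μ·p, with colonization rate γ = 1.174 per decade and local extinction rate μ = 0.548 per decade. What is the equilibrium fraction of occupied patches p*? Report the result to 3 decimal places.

Setting dp/dt = 0 and dividing through by p* gives γ·(1−p*) = μ.
So p* = 1 − μ/γ = 1 − 0.548/1.174 = 1 − 0.4668 = 0.5332.

0.533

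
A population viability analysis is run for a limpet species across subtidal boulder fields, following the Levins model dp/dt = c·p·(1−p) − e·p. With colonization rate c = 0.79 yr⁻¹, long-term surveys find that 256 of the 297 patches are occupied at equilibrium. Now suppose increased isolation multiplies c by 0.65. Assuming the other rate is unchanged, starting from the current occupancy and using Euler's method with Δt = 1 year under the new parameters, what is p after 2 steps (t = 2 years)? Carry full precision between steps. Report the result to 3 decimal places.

Observed p* = 256/297 = 0.86195.
Balance c(1−p*) = e gives e = 0.79×(1 − 0.86195) = 0.10906.
Starting from p₀ = 0.86195; update p ← p + (dp/dt)·Δt with the new parameters.
step 1: Δp = -0.03290, p = 0.82905
step 2: Δp = -0.01764, p = 0.81141

0.811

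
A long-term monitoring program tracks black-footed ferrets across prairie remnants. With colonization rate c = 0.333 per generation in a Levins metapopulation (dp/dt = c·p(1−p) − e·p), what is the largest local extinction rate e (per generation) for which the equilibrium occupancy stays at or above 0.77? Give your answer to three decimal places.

1 − e/c ≥ 0.77 ⇒ e ≤ c(1 − 0.77) = 0.333 × 0.2300.
e_max = 0.0766.

0.077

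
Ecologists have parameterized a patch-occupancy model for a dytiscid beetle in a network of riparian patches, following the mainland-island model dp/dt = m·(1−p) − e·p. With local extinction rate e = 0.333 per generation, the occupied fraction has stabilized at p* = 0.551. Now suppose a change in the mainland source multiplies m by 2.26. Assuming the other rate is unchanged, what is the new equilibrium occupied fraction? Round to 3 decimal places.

0.735

Balance m(1−p*) = e·p* gives m = e·p*/(1−p*) = 0.333×0.55100/0.44900 = 0.40865.
New p* = m/(m+e) = 0.92355/(0.92355+0.33300) = 0.73499.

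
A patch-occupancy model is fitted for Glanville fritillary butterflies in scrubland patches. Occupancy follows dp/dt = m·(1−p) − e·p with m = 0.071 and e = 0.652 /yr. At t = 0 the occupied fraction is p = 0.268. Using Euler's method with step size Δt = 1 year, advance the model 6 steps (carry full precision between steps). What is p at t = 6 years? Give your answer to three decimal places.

0.098

Update rule: p ← p + [m·(1−p) − e·p]·Δt with Δt = 1.
  1  |  dp/dt·Δt = -0.122764  |  p_1 = 0.145236
  2  |  dp/dt·Δt = -0.034006  |  p_2 = 0.111230
  3  |  dp/dt·Δt = -0.009420  |  p_3 = 0.101811
  4  |  dp/dt·Δt = -0.002609  |  p_4 = 0.099202
  5  |  dp/dt·Δt = -0.000723  |  p_5 = 0.098479
  6  |  dp/dt·Δt = -0.000200  |  p_6 = 0.098279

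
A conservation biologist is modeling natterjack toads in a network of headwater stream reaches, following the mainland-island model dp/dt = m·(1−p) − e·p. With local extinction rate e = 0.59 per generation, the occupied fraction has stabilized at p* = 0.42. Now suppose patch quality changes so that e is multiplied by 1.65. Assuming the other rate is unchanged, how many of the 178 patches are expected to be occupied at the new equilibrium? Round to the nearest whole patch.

Balance m(1−p*) = e·p* gives m = e·p*/(1−p*) = 0.59×0.42000/0.58000 = 0.42724.
New p* = m/(m+e) = 0.42724/(0.42724+0.97350) = 0.30501.
Expected occupied = 178 × 0.30501 = 54.29 ≈ 54.

54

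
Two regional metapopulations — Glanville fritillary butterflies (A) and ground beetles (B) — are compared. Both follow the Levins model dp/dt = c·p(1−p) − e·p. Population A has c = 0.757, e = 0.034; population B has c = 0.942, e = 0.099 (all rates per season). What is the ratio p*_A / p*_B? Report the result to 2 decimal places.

A: p*_A = 1 − 0.034/0.757 = 0.9551.
B: p*_B = 1 − 0.099/0.942 = 0.8949.
p*_A / p*_B = 0.9551/0.8949 = 1.0672.

1.07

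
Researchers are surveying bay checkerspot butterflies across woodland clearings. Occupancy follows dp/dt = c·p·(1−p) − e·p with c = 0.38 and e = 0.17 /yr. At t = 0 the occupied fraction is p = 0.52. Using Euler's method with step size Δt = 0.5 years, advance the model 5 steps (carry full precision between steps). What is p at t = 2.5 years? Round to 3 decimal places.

Update rule: p ← p + [c·p·(1−p) − e·p]·Δt with Δt = 0.5.
  1  |  dp/dt·Δt = +0.003224  |  p_1 = 0.523224
  2  |  dp/dt·Δt = +0.002923  |  p_2 = 0.526147
  3  |  dp/dt·Δt = +0.002648  |  p_3 = 0.528795
  4  |  dp/dt·Δt = +0.002395  |  p_4 = 0.531190
  5  |  dp/dt·Δt = +0.002164  |  p_5 = 0.533354

0.533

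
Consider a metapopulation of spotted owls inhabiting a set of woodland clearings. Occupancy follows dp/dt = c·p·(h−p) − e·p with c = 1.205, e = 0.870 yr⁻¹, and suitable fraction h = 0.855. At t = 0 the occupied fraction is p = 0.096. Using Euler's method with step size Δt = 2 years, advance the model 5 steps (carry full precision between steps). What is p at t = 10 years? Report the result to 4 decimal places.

Update rule: p ← p + [c·p·(h−p) − e·p]·Δt with Δt = 2.
  1  |  dp/dt·Δt = +0.008562  |  p_1 = 0.104562
  2  |  dp/dt·Δt = +0.007168  |  p_2 = 0.111731
  3  |  dp/dt·Δt = +0.005729  |  p_3 = 0.117460
  4  |  dp/dt·Δt = +0.004401  |  p_4 = 0.121861
  5  |  dp/dt·Δt = +0.003274  |  p_5 = 0.125135

0.1251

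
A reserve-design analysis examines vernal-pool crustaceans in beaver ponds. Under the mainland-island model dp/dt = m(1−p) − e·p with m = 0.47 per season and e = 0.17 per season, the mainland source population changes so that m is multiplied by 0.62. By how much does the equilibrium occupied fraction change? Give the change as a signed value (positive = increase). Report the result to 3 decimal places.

Before: p* = 0.47/(0.47+0.17) = 0.7344.
After: m = 0.2914, e = 0.17; p* = 0.2914/0.4614 = 0.6316.
Δp* = 0.6316 − 0.7344 = -0.1028.

-0.103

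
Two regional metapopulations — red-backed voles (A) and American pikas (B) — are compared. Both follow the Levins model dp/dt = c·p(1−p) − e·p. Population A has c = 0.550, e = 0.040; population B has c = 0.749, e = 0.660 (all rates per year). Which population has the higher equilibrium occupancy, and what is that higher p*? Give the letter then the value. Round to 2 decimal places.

A, 0.93

A: p*_A = 1 − 0.040/0.550 = 0.9273.
B: p*_B = 1 − 0.660/0.749 = 0.1188.
A is higher at 0.9273.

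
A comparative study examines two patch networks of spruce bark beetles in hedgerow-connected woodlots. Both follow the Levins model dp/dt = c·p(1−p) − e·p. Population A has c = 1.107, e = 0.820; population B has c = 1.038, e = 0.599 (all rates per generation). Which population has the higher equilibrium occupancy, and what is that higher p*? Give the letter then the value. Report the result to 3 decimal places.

A: p*_A = 1 − 0.820/1.107 = 0.2593.
B: p*_B = 1 − 0.599/1.038 = 0.4229.
B is higher at 0.4229.

B, 0.423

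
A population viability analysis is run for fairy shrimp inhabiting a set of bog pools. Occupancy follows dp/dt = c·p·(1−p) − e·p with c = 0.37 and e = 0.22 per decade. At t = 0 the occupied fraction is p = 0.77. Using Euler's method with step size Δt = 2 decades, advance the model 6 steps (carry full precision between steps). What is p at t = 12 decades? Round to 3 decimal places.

0.423

Update rule: p ← p + [c·p·(1−p) − e·p]·Δt with Δt = 2.
t = 2: p = 0.77000 + (-0.20775) = 0.56225
t = 4: p = 0.56225 + (-0.06526) = 0.49699
t = 6: p = 0.49699 + (-0.03368) = 0.46331
t = 8: p = 0.46331 + (-0.01985) = 0.44346
t = 10: p = 0.44346 + (-0.01249) = 0.43097
t = 12: p = 0.43097 + (-0.00815) = 0.42282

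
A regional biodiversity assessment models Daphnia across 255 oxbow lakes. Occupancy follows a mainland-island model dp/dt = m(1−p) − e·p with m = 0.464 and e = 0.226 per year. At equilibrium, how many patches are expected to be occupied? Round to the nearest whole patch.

171

p* = m/(m+e) = 0.464/0.6900 = 0.6725.
Expected occupied patches = N × p* = 255 × 0.6725 = 171.48 ≈ 171.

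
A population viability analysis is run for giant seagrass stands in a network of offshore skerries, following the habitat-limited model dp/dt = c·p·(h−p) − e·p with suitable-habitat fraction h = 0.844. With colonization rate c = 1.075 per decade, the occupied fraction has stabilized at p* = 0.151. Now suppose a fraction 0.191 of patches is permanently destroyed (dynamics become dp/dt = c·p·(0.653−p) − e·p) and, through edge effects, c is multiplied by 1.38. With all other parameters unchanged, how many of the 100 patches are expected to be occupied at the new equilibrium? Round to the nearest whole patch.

15

Balance c(h−p*) = e gives e = 1.075×(0.844 − 0.15100) = 0.74497.
New p* = 0.653 − e/c = 0.653 − 0.74497/1.48350 = 0.15083.
Expected occupied = 100 × 0.15083 = 15.08 ≈ 15.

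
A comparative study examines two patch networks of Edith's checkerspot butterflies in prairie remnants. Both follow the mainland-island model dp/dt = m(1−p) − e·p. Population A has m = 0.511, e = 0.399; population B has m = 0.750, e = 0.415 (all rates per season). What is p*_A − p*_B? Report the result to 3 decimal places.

A: p*_A = m/(m+e) = 0.511/0.9100 = 0.5615.
B: p*_B = 0.750/1.1650 = 0.6438.
p*_A − p*_B = 0.5615 − 0.6438 = -0.0822.

-0.082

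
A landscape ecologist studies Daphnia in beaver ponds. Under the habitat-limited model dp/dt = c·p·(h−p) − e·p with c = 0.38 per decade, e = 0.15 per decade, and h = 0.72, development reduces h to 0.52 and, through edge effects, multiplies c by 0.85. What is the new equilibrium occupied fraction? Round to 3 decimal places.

Before: p* = h − e/c = 0.72 − 0.15/0.38 = 0.72 − 0.3947 = 0.3253.
After: c = 0.323, e = 0.15, h = 0.52; p* = 0.52 − 0.15/0.323 = 0.0556.

0.056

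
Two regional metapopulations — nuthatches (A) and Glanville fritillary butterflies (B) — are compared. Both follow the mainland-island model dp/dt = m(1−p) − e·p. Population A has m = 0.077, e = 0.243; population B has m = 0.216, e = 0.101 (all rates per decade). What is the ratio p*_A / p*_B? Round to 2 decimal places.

A: p*_A = m/(m+e) = 0.077/0.3200 = 0.2406.
B: p*_B = 0.216/0.3170 = 0.6814.
p*_A / p*_B = 0.2406/0.6814 = 0.3531.

0.35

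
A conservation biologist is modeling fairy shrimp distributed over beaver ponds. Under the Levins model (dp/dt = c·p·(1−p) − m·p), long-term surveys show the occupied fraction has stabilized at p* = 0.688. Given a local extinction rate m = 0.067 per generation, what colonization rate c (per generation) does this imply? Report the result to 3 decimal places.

At equilibrium c(1−p*) = m, so c = m/(1−p*).
c = 0.067/(1 − 0.688) = 0.067/0.3120 = 0.2147.

0.215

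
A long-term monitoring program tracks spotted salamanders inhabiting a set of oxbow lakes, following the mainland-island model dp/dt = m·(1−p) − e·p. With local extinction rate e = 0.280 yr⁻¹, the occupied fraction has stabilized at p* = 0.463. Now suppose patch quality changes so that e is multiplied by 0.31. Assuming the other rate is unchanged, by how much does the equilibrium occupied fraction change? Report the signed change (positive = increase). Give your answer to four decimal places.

0.2725

Balance m(1−p*) = e·p* gives m = e·p*/(1−p*) = 0.280×0.46300/0.53700 = 0.24142.
New p* = m/(m+e) = 0.24142/(0.24142+0.08680) = 0.73554.
Δp* = 0.73554 − 0.46300 = +0.27254.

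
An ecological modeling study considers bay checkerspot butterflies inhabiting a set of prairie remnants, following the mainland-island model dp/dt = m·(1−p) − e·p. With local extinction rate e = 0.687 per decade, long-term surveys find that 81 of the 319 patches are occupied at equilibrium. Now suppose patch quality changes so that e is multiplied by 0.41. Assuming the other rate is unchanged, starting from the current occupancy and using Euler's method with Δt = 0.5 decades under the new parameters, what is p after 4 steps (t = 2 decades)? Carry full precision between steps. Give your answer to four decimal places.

Observed p* = 81/319 = 0.25392.
Balance m(1−p*) = e·p* gives m = e·p*/(1−p*) = 0.687×0.25392/0.74608 = 0.23381.
Starting from p₀ = 0.25392; update p ← p + (dp/dt)·Δt with the new parameters.
t = 0.5: p = 0.25392 + (+0.05146) = 0.30538
t = 1: p = 0.30538 + (+0.03820) = 0.34358
t = 1.5: p = 0.34358 + (+0.02835) = 0.37193
t = 2: p = 0.37193 + (+0.02104) = 0.39297

0.3930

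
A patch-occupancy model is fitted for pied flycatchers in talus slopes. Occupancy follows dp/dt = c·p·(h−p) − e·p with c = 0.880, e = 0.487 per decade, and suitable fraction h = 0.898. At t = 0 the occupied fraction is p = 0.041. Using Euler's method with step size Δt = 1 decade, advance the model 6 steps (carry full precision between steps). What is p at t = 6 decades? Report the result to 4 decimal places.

Update rule: p ← p + [c·p·(h−p) − e·p]·Δt with Δt = 1.
  1  |  dp/dt·Δt = +0.010954  |  p_1 = 0.051954
  2  |  dp/dt·Δt = +0.013379  |  p_2 = 0.065333
  3  |  dp/dt·Δt = +0.016055  |  p_3 = 0.081388
  4  |  dp/dt·Δt = +0.018851  |  p_4 = 0.100239
  5  |  dp/dt·Δt = +0.021554  |  p_5 = 0.121793
  6  |  dp/dt·Δt = +0.023879  |  p_6 = 0.145672

0.1457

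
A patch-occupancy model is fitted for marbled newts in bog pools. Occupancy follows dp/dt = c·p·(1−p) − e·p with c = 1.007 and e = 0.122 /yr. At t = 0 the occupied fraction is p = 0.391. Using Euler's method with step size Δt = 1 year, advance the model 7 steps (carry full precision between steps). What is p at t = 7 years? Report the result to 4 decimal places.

Update rule: p ← p + [c·p·(1−p) − e·p]·Δt with Δt = 1.
p: 0.39100 → 0.58308  (Δp = +0.19208)
p: 0.58308 → 0.75675  (Δp = +0.17366)
p: 0.75675 → 0.84979  (Δp = +0.09305)
p: 0.84979 → 0.87466  (Δp = +0.02486)
p: 0.87466 → 0.87835  (Δp = +0.00369)
p: 0.87835 → 0.87879  (Δp = +0.00044)
p: 0.87879 → 0.87884  (Δp = +0.00005)

0.8788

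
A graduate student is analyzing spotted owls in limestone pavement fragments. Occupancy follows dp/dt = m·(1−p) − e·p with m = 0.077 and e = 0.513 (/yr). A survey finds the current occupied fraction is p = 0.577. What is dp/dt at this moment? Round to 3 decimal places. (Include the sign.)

-0.263

Colonization term: m·(1−p) = 0.077×0.4230 = 0.03257.
Extinction term: e·p = 0.29600.
dp/dt = 0.03257 − 0.29600 = -0.26343.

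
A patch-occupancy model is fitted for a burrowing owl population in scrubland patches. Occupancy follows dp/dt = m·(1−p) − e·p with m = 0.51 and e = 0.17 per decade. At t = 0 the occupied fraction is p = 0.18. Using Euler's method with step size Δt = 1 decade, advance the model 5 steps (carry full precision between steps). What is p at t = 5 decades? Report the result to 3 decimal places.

0.748

Update rule: p ← p + [m·(1−p) − e·p]·Δt with Δt = 1.
step 1: Δp = +0.38760, p = 0.56760
step 2: Δp = +0.12403, p = 0.69163
step 3: Δp = +0.03969, p = 0.73132
step 4: Δp = +0.01270, p = 0.74402
step 5: Δp = +0.00406, p = 0.74809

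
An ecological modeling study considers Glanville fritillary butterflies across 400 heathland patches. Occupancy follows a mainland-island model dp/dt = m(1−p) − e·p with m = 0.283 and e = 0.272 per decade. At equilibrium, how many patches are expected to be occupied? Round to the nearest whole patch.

p* = m/(m+e) = 0.283/0.5550 = 0.5099.
Expected occupied patches = N × p* = 400 × 0.5099 = 203.96 ≈ 204.

204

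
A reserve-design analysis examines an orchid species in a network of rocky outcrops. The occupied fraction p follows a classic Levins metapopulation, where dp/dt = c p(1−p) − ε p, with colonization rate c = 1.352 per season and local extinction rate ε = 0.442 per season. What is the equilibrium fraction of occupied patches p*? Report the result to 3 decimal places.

0.673

Setting dp/dt = 0 and dividing through by p* gives c·(1−p*) = ε.
So p* = 1 − ε/c = 1 − 0.442/1.352 = 1 − 0.3269 = 0.6731.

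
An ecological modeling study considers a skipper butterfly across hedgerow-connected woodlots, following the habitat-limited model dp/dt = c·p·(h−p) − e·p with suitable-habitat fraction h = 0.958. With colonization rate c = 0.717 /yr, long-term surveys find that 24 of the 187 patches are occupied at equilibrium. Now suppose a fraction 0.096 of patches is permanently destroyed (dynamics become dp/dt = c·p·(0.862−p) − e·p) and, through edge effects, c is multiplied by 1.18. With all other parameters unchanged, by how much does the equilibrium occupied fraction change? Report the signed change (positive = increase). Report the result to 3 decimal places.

0.031

Observed p* = 24/187 = 0.12834.
Balance c(h−p*) = e gives e = 0.717×(0.958 − 0.12834) = 0.59487.
New p* = 0.862 − e/c = 0.862 − 0.59487/0.84606 = 0.15889.
Δp* = 0.15889 − 0.12834 = +0.03055.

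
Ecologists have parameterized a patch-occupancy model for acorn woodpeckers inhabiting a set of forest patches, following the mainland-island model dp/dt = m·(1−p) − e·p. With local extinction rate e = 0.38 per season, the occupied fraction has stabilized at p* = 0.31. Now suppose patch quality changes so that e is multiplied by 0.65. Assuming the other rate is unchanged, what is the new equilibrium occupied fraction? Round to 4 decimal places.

Balance m(1−p*) = e·p* gives m = e·p*/(1−p*) = 0.38×0.31000/0.69000 = 0.17072.
New p* = m/(m+e) = 0.17072/(0.17072+0.24700) = 0.40869.

0.4087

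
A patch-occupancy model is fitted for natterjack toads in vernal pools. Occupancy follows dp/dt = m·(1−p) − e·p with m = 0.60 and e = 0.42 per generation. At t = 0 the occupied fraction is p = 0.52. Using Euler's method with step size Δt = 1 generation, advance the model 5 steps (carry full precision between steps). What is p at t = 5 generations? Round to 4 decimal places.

0.5882

Update rule: p ← p + [m·(1−p) − e·p]·Δt with Δt = 1.
  1  |  dp/dt·Δt = +0.069600  |  p_1 = 0.589600
  2  |  dp/dt·Δt = -0.001392  |  p_2 = 0.588208
  3  |  dp/dt·Δt = +0.000028  |  p_3 = 0.588236
  4  |  dp/dt·Δt = -0.000001  |  p_4 = 0.588235
  5  |  dp/dt·Δt = +0.000000  |  p_5 = 0.588235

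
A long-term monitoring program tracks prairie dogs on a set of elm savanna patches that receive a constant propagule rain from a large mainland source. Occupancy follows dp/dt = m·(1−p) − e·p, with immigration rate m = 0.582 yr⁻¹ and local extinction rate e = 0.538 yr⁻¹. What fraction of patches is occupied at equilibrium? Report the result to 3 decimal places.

0.520

Setting dp/dt = 0: m − m·p* = e·p*, so m = (m+e)·p*.
p* = m/(m+e) = 0.582/(0.582+0.538) = 0.582/1.1200 = 0.5196.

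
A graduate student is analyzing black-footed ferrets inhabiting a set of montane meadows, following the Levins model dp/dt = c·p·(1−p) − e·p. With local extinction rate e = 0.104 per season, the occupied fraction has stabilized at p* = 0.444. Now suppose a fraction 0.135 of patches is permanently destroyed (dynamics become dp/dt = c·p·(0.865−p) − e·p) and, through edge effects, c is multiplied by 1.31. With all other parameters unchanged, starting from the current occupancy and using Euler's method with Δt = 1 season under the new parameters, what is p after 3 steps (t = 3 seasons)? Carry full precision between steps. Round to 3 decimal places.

Balance c(1−p*) = e gives c = e/(1 − 0.44400) = 0.104/0.55600 = 0.18705.
Starting from p₀ = 0.44400; update p ← p + (dp/dt)·Δt with the new parameters.
step 1: Δp = -0.00037, p = 0.44363
step 2: Δp = -0.00033, p = 0.44330
step 3: Δp = -0.00030, p = 0.44300

0.443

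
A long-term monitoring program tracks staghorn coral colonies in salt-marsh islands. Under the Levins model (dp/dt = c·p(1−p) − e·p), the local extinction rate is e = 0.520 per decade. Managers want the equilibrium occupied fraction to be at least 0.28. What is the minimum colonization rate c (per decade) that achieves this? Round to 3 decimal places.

p* = 1 − e/c ≥ 0.28 requires e/c ≤ 0.7200, i.e. c ≥ e/0.7200.
c_min = 0.520/0.7200 = 0.7222.

0.722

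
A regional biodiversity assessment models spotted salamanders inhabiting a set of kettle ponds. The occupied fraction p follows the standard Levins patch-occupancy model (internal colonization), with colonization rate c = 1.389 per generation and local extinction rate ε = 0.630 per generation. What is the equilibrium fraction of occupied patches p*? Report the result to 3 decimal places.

Setting dp/dt = 0 and dividing through by p* gives c·(1−p*) = ε.
So p* = 1 − ε/c = 1 − 0.630/1.389 = 1 − 0.4536 = 0.5464.

0.546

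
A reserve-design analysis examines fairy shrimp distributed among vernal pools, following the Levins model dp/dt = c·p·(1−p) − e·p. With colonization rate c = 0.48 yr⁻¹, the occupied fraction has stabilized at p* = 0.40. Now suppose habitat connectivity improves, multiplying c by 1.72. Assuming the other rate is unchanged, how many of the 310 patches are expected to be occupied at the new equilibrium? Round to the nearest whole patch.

202

Balance c(1−p*) = e gives e = 0.48×(1 − 0.40000) = 0.28800.
New p* = 1 − e/c = 1 − 0.28800/0.82560 = 0.65116.
Expected occupied = 310 × 0.65116 = 201.86 ≈ 202.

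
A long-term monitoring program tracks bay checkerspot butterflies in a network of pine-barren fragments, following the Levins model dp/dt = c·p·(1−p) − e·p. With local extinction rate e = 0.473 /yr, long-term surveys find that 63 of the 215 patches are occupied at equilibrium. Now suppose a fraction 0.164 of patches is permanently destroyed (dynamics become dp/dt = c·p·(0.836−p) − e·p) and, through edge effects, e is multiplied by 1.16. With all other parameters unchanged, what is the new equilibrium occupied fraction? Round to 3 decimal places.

Observed p* = 63/215 = 0.29302.
Balance c(1−p*) = e gives c = e/(1 − 0.29302) = 0.473/0.70698 = 0.66904.
New p* = 0.836 − e/c = 0.836 − 0.54868/0.66904 = 0.01590.

0.016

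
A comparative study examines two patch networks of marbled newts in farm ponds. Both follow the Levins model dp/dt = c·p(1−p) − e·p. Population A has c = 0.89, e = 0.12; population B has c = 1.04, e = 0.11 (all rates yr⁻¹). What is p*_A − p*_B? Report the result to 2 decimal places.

A: p*_A = 1 − 0.12/0.89 = 0.8652.
B: p*_B = 1 − 0.11/1.04 = 0.8942.
p*_A − p*_B = 0.8652 − 0.8942 = -0.0291.

-0.03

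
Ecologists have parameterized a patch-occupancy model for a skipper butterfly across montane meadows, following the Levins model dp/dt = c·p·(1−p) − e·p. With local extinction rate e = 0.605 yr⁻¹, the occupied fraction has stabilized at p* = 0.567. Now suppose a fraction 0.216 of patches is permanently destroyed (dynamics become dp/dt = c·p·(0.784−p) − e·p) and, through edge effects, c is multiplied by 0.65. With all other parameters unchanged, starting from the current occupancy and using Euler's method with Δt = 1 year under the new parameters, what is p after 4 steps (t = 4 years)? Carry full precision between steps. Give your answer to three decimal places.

Balance c(1−p*) = e gives c = e/(1 − 0.56700) = 0.605/0.43300 = 1.39723.
Starting from p₀ = 0.56700; update p ← p + (dp/dt)·Δt with the new parameters.
  1  |  dp/dt·Δt = -0.231291  |  p_1 = 0.335709
  2  |  dp/dt·Δt = -0.066424  |  p_2 = 0.269285
  3  |  dp/dt·Δt = -0.037036  |  p_3 = 0.232248
  4  |  dp/dt·Δt = -0.024131  |  p_4 = 0.208118

0.208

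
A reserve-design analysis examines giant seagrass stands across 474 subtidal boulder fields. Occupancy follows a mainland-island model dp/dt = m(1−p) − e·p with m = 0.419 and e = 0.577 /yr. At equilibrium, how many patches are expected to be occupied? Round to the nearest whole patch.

p* = m/(m+e) = 0.419/0.9960 = 0.4207.
Expected occupied patches = N × p* = 474 × 0.4207 = 199.40 ≈ 199.

199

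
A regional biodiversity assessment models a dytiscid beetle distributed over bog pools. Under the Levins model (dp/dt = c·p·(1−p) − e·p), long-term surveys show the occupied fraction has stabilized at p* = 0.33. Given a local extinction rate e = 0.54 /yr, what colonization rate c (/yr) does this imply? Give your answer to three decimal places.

0.806

At equilibrium c(1−p*) = e, so c = e/(1−p*).
c = 0.54/(1 − 0.33) = 0.54/0.6700 = 0.8060.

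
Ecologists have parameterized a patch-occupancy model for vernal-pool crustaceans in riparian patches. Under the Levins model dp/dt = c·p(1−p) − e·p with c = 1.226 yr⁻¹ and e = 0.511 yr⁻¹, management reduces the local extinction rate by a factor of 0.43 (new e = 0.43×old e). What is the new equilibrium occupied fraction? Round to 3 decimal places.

0.821

Before: p* = 1 − 0.511/1.226 = 0.5832.
After the change, c = 1.226, e = 0.21973, so p* = 1 − 0.21973/1.226 = 0.8208.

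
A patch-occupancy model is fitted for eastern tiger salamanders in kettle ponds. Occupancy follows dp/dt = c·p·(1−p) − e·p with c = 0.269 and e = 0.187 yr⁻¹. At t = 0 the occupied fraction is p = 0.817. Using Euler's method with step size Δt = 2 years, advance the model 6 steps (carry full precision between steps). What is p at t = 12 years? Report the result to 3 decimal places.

Update rule: p ← p + [c·p·(1−p) − e·p]·Δt with Δt = 2.
p: 0.81700 → 0.59188  (Δp = -0.22512)
p: 0.59188 → 0.50047  (Δp = -0.09140)
p: 0.50047 → 0.44780  (Δp = -0.05268)
p: 0.44780 → 0.41335  (Δp = -0.03444)
p: 0.41335 → 0.38922  (Δp = -0.02413)
p: 0.38922 → 0.37155  (Δp = -0.01767)

0.372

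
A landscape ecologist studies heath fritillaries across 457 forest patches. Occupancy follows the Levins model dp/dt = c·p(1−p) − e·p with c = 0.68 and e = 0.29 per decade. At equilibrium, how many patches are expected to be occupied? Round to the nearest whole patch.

p* = 1 − e/c = 1 − 0.29/0.68 = 0.5735.
Expected occupied patches = N × p* = 457 × 0.5735 = 262.10 ≈ 262.

262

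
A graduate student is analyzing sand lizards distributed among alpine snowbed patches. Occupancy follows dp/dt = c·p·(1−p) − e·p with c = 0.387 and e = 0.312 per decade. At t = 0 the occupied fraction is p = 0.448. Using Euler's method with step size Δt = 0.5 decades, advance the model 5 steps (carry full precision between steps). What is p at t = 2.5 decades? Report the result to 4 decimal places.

0.3621

Update rule: p ← p + [c·p·(1−p) − e·p]·Δt with Δt = 0.5.
step 1: Δp = -0.02204, p = 0.42596
step 2: Δp = -0.01914, p = 0.40683
step 3: Δp = -0.01677, p = 0.39006
step 4: Δp = -0.01481, p = 0.37524
step 5: Δp = -0.01317, p = 0.36207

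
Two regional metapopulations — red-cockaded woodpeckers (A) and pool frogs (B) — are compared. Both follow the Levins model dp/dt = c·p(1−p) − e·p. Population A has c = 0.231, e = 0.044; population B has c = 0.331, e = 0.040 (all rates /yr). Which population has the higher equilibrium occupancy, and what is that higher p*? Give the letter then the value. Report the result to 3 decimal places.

B, 0.879

A: p*_A = 1 − 0.044/0.231 = 0.8095.
B: p*_B = 1 − 0.040/0.331 = 0.8792.
B is higher at 0.8792.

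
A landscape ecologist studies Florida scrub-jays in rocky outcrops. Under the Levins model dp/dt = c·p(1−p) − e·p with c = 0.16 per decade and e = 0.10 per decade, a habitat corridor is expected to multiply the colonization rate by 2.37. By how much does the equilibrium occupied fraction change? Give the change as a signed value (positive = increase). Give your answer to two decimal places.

0.36

Before: p* = 1 − 0.10/0.16 = 0.3750.
After the change, c = 0.3792, e = 0.1, so p* = 1 − 0.1/0.3792 = 0.7363.
Δp* = 0.7363 − 0.3750 = +0.3613.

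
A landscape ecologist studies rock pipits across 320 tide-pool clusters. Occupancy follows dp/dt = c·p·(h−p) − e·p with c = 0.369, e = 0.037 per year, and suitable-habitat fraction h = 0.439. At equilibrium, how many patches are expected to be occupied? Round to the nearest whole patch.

108

p* = h − e/c = 0.439 − 0.1003 = 0.3387.
Expected occupied patches = N × p* = 320 × 0.3387 = 108.39 ≈ 108.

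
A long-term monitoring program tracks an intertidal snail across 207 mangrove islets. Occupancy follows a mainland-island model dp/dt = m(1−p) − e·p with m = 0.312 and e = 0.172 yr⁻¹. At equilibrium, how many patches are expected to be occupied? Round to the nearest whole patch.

133

p* = m/(m+e) = 0.312/0.4840 = 0.6446.
Expected occupied patches = N × p* = 207 × 0.6446 = 133.44 ≈ 133.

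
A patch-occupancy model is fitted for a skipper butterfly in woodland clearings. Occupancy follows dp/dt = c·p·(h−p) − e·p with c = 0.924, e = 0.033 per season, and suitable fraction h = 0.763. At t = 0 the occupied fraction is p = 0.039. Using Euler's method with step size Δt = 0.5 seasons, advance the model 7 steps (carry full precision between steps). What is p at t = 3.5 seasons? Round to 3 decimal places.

Update rule: p ← p + [c·p·(h−p) − e·p]·Δt with Δt = 0.5.
t = 0.5: p = 0.03900 + (+0.01240) = 0.05140
t = 1: p = 0.05140 + (+0.01605) = 0.06745
t = 1.5: p = 0.06745 + (+0.02056) = 0.08801
t = 2: p = 0.08801 + (+0.02599) = 0.11401
t = 2.5: p = 0.11401 + (+0.03230) = 0.14631
t = 3: p = 0.14631 + (+0.03927) = 0.18558
t = 3.5: p = 0.18558 + (+0.04645) = 0.23203

0.232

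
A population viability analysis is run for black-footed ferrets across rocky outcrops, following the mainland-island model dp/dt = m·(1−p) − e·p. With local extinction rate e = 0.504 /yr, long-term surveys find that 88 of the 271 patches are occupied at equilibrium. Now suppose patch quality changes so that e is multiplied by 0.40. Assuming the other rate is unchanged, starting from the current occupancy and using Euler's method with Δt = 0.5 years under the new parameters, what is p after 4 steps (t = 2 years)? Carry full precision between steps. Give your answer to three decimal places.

0.465

Observed p* = 88/271 = 0.32472.
Balance m(1−p*) = e·p* gives m = e·p*/(1−p*) = 0.504×0.32472/0.67528 = 0.24236.
Starting from p₀ = 0.32472; update p ← p + (dp/dt)·Δt with the new parameters.
p: 0.32472 → 0.37382  (Δp = +0.04910)
p: 0.37382 → 0.41202  (Δp = +0.03820)
p: 0.41202 → 0.44174  (Δp = +0.02972)
p: 0.44174 → 0.46486  (Δp = +0.02312)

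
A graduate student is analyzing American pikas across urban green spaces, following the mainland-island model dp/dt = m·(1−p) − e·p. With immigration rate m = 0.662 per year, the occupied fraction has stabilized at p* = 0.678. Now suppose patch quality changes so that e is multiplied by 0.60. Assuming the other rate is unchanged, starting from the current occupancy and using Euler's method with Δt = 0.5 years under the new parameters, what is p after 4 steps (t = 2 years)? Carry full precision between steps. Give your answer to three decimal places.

0.767

Balance m(1−p*) = e·p* gives e = m(1−p*)/p* = 0.662×0.32200/0.67800 = 0.31440.
Starting from p₀ = 0.67800; update p ← p + (dp/dt)·Δt with the new parameters.
t = 0.5: p = 0.67800 + (+0.04263) = 0.72063
t = 1: p = 0.72063 + (+0.02450) = 0.74513
t = 1.5: p = 0.74513 + (+0.01408) = 0.75921
t = 2: p = 0.75921 + (+0.00809) = 0.76730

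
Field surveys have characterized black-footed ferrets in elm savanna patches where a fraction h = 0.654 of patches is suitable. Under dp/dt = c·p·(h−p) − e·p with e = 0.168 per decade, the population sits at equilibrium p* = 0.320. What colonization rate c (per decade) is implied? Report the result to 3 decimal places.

0.503

At equilibrium c(h−p*) = e, so c = e/(h−p*).
c = 0.168/(0.654 − 0.320) = 0.168/0.3340 = 0.5030.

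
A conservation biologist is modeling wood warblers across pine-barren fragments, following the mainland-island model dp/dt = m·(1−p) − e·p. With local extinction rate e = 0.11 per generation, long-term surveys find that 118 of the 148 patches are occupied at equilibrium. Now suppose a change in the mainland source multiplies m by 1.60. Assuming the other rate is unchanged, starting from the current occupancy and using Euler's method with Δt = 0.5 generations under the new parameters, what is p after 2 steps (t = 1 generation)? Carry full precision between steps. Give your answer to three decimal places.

0.839

Observed p* = 118/148 = 0.79730.
Balance m(1−p*) = e·p* gives m = e·p*/(1−p*) = 0.11×0.79730/0.20270 = 0.43267.
Starting from p₀ = 0.79730; update p ← p + (dp/dt)·Δt with the new parameters.
  1  |  dp/dt·Δt = +0.026311  |  p_1 = 0.823608
  2  |  dp/dt·Δt = +0.015757  |  p_2 = 0.839365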